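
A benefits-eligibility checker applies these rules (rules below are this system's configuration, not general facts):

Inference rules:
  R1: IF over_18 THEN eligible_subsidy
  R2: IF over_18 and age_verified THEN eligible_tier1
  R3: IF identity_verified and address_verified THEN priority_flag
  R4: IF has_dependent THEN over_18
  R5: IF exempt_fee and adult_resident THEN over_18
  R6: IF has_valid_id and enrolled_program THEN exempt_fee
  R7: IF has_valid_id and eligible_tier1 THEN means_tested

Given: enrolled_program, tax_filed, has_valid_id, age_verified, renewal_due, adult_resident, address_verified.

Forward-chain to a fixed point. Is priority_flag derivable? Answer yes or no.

no

Round 1: R6 [IF has_valid_id and enrolled_program THEN exempt_fee]. Adds exempt_fee.
Round 2: R5 [IF exempt_fee and adult_resident THEN over_18]. Adds over_18.
Round 3: R1 [IF over_18 THEN eligible_subsidy]; R2 [IF over_18 and age_verified THEN eligible_tier1]. Adds eligible_subsidy, eligible_tier1.
Round 4: R7 [IF has_valid_id and eligible_tier1 THEN means_tested]. Adds means_tested.
Fixed point reached. priority_flag is concluded only by R3; R3 needs identity_verified (never derived).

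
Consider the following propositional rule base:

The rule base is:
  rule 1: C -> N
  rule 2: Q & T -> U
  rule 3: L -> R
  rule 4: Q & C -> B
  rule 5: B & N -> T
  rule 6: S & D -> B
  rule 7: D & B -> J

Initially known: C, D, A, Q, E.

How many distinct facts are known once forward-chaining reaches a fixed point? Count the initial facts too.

10

Round 1: rule 1 [C -> N]; rule 4 [Q & C -> B]. Adds N, B.
Round 2: rule 5 [B & N -> T]; rule 7 [D & B -> J]. Adds T, J.
Round 3: rule 2 [Q & T -> U]. Adds U.
Closure: {A, B, C, D, E, J, N, Q, T, U} — 10 facts.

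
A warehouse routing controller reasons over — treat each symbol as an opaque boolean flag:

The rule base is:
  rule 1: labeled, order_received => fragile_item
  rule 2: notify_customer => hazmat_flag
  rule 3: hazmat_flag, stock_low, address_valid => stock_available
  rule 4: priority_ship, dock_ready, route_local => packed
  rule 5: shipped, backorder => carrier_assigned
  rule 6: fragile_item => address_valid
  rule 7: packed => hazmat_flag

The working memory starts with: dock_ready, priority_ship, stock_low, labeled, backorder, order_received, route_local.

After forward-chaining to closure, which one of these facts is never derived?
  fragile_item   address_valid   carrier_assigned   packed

carrier_assigned

Round 1 — rule 1, rule 4, derive fragile_item, packed.
Round 2 — rule 6, rule 7, derive address_valid, hazmat_flag.
Round 3 — rule 3, derive stock_available.
Derived: address_valid (round 2), fragile_item (round 1), packed (round 1). carrier_assigned never appears in any round.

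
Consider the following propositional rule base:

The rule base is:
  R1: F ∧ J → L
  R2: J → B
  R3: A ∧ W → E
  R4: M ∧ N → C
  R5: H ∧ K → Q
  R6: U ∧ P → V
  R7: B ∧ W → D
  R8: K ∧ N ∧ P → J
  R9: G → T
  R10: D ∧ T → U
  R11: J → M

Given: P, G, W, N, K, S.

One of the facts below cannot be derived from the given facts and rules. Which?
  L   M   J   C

Round 1: R8 [K ∧ N ∧ P → J]; R9 [G → T]. New: J, T.
Round 2: R2 [J → B]; R11 [J → M]. New: B, M.
Round 3: R4 [M ∧ N → C]; R7 [B ∧ W → D]. New: C, D.
Round 4: R10 [D ∧ T → U]. New: U.
Round 5: R6 [U ∧ P → V]. New: V.
Derived: J (round 1), C (round 3), M (round 2). L never appears in any round.

L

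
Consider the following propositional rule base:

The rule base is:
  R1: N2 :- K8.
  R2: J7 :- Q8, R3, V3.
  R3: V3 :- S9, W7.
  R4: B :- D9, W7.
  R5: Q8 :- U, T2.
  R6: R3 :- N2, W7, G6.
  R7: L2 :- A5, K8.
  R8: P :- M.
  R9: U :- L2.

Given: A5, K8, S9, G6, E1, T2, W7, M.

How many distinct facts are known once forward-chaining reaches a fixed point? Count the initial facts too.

Round 1 fires R1, R3, R7, R8, giving N2, V3, L2, P.
Round 2 fires R6, R9, giving R3, U.
Round 3 fires R5, giving Q8.
Round 4 fires R2, giving J7.
Closure: {A5, E1, G6, J7, K8, L2, M, N2, P, Q8, R3, S9, T2, U, V3, W7} — 16 facts.

16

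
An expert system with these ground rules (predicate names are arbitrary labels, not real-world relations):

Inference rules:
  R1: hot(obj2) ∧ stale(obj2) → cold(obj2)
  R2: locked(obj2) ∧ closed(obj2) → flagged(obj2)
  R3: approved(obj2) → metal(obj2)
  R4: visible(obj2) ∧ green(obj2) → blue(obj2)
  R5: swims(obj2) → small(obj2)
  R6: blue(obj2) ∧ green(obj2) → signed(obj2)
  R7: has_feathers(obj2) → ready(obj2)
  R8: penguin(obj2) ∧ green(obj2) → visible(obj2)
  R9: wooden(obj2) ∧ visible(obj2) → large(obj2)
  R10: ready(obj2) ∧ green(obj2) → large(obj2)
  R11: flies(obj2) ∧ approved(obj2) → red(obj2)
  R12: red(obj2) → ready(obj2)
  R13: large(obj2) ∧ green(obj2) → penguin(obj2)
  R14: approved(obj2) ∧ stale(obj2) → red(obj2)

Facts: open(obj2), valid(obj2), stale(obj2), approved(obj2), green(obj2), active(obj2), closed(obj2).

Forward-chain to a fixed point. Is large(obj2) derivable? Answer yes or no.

yes

Round 1: R3 [approved(obj2) → metal(obj2)]; R14 [approved(obj2) ∧ stale(obj2) → red(obj2)]. New: metal(obj2), red(obj2).
Round 2: R12 [red(obj2) → ready(obj2)]. New: ready(obj2).
Round 3: R10 [ready(obj2) ∧ green(obj2) → large(obj2)]. New: large(obj2).
Round 4: R13 [large(obj2) ∧ green(obj2) → penguin(obj2)]. New: penguin(obj2).
Round 5: R8 [penguin(obj2) ∧ green(obj2) → visible(obj2)]. New: visible(obj2).
Round 6: R4 [visible(obj2) ∧ green(obj2) → blue(obj2)]. New: blue(obj2).
Round 7: R6 [blue(obj2) ∧ green(obj2) → signed(obj2)]. New: signed(obj2).
large(obj2) appears in round 3, so it is derivable.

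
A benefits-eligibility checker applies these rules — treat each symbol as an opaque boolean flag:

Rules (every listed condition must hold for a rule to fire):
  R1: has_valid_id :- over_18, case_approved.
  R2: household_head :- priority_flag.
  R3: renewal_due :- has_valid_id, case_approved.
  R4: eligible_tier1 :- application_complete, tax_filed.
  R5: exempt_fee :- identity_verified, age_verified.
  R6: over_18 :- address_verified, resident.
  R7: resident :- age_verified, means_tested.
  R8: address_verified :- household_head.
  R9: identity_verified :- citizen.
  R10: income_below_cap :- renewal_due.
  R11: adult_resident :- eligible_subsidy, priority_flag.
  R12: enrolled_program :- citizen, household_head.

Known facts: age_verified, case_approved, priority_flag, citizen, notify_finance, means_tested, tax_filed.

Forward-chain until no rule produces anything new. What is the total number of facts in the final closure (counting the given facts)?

17

[1] R2 [household_head :- priority_flag.]; R7 [resident :- age_verified, means_tested.]; R9 [identity_verified :- citizen.]. ⇒ new: household_head, resident, identity_verified.
[2] R5 [exempt_fee :- identity_verified, age_verified.]; R8 [address_verified :- household_head.]; R12 [enrolled_program :- citizen, household_head.]. ⇒ new: exempt_fee, address_verified, enrolled_program.
[3] R6 [over_18 :- address_verified, resident.]. ⇒ new: over_18.
[4] R1 [has_valid_id :- over_18, case_approved.]. ⇒ new: has_valid_id.
[5] R3 [renewal_due :- has_valid_id, case_approved.]. ⇒ new: renewal_due.
[6] R10 [income_below_cap :- renewal_due.]. ⇒ new: income_below_cap.
Closure: {address_verified, age_verified, case_approved, citizen, enrolled_program, exempt_fee, has_valid_id, household_head, identity_verified, income_below_cap, means_tested, notify_finance, over_18, priority_flag, renewal_due, resident, tax_filed} — 17 facts.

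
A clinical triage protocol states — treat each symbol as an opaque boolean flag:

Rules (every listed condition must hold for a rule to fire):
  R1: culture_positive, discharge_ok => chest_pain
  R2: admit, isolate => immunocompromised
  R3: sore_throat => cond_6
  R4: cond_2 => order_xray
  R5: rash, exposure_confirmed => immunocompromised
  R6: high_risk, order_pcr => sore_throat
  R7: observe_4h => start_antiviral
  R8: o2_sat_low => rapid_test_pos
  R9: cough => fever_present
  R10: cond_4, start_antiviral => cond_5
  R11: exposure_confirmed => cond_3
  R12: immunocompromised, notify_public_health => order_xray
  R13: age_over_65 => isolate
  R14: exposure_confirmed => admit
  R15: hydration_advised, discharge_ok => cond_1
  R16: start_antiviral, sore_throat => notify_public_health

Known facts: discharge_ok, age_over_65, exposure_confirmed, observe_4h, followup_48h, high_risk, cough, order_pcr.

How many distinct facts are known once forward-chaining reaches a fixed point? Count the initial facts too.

18

Round 1: R6 [high_risk, order_pcr => sore_throat]; R7 [observe_4h => start_antiviral]; R9 [cough => fever_present]; R11 [exposure_confirmed => cond_3]; R13 [age_over_65 => isolate]; R14 [exposure_confirmed => admit]. New: sore_throat, start_antiviral, fever_present, cond_3, isolate, admit.
Round 2: R2 [admit, isolate => immunocompromised]; R3 [sore_throat => cond_6]; R16 [start_antiviral, sore_throat => notify_public_health]. New: immunocompromised, cond_6, notify_public_health.
Round 3: R12 [immunocompromised, notify_public_health => order_xray]. New: order_xray.
Closure: {admit, age_over_65, cond_3, cond_6, cough, discharge_ok, exposure_confirmed, fever_present, followup_48h, high_risk, immunocompromised, isolate, notify_public_health, observe_4h, order_pcr, order_xray, sore_throat, start_antiviral} — 18 facts.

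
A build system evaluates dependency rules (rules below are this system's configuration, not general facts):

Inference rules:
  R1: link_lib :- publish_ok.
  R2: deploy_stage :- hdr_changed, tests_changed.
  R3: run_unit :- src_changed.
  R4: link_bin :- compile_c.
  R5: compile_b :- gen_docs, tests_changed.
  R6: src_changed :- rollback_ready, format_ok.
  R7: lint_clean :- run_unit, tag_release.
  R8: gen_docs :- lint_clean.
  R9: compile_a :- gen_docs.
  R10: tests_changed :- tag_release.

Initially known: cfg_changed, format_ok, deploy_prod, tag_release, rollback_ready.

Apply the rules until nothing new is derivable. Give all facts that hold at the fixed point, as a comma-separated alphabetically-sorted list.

cfg_changed, compile_a, compile_b, deploy_prod, format_ok, gen_docs, lint_clean, rollback_ready, run_unit, src_changed, tag_release, tests_changed

[1] R6 [src_changed :- rollback_ready, format_ok.]; R10 [tests_changed :- tag_release.]. ⇒ new: src_changed, tests_changed.
[2] R3 [run_unit :- src_changed.]. ⇒ new: run_unit.
[3] R7 [lint_clean :- run_unit, tag_release.]. ⇒ new: lint_clean.
[4] R8 [gen_docs :- lint_clean.]. ⇒ new: gen_docs.
[5] R5 [compile_b :- gen_docs, tests_changed.]; R9 [compile_a :- gen_docs.]. ⇒ new: compile_b, compile_a.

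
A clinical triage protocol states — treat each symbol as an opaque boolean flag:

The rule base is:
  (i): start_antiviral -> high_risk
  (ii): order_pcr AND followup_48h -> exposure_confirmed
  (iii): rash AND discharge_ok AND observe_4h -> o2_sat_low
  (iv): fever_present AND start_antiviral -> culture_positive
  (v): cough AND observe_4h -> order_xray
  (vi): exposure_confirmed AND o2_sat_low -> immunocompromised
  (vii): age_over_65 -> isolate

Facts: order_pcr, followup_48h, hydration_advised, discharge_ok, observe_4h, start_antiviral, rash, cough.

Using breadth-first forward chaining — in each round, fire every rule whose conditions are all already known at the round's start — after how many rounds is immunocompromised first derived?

[1] (i) [start_antiviral -> high_risk]; (ii) [order_pcr AND followup_48h -> exposure_confirmed]; (iii) [rash AND discharge_ok AND observe_4h -> o2_sat_low]; (v) [cough AND observe_4h -> order_xray]. ⇒ new: high_risk, exposure_confirmed, o2_sat_low, order_xray.
[2] (vi) [exposure_confirmed AND o2_sat_low -> immunocompromised]. ⇒ new: immunocompromised.
immunocompromised first appears in round 2.

2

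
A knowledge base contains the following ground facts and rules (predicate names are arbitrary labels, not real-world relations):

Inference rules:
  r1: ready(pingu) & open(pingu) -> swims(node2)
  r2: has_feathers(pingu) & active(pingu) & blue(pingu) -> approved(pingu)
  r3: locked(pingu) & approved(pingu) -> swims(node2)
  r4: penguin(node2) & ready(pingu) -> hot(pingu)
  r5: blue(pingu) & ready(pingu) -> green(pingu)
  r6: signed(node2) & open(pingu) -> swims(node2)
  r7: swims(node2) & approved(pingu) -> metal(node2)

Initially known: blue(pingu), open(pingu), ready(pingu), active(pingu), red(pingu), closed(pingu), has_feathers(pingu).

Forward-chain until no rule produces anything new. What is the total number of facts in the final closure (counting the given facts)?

[1] r1 [ready(pingu) & open(pingu) -> swims(node2)]; r2 [has_feathers(pingu) & active(pingu) & blue(pingu) -> approved(pingu)]; r5 [blue(pingu) & ready(pingu) -> green(pingu)]. ⇒ new: swims(node2), approved(pingu), green(pingu).
[2] r7 [swims(node2) & approved(pingu) -> metal(node2)]. ⇒ new: metal(node2).
Closure: {active(pingu), approved(pingu), blue(pingu), closed(pingu), green(pingu), has_feathers(pingu), metal(node2), open(pingu), ready(pingu), red(pingu), swims(node2)} — 11 facts.

11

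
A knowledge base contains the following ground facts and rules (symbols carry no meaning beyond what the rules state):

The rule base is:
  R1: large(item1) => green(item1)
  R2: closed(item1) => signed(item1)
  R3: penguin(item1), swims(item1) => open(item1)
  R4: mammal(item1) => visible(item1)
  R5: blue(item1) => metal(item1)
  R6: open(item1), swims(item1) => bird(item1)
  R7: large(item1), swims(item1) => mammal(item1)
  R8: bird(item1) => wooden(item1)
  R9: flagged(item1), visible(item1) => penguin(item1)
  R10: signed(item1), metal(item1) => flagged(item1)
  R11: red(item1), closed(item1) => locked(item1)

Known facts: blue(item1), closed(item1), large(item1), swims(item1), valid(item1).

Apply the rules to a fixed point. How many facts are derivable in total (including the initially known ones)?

15

Round 1 fires R1, R2, R5, R7, giving green(item1), signed(item1), metal(item1), mammal(item1).
Round 2 fires R4, R10, giving visible(item1), flagged(item1).
Round 3 fires R9, giving penguin(item1).
Round 4 fires R3, giving open(item1).
Round 5 fires R6, giving bird(item1).
Round 6 fires R8, giving wooden(item1).
Closure: {bird(item1), blue(item1), closed(item1), flagged(item1), green(item1), large(item1), mammal(item1), metal(item1), open(item1), penguin(item1), signed(item1), swims(item1), valid(item1), visible(item1), wooden(item1)} — 15 facts.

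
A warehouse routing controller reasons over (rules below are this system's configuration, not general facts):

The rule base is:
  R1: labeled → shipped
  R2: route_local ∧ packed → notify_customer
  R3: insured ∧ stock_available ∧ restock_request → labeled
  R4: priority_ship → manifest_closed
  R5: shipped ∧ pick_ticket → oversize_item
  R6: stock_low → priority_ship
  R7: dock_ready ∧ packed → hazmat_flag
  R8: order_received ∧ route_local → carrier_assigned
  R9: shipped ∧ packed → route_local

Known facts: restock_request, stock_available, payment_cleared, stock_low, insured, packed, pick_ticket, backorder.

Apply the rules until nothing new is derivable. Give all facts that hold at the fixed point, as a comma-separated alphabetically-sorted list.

backorder, insured, labeled, manifest_closed, notify_customer, oversize_item, packed, payment_cleared, pick_ticket, priority_ship, restock_request, route_local, shipped, stock_available, stock_low

Round 1: R3 [insured ∧ stock_available ∧ restock_request → labeled]; R6 [stock_low → priority_ship]. New: labeled, priority_ship.
Round 2: R1 [labeled → shipped]; R4 [priority_ship → manifest_closed]. New: shipped, manifest_closed.
Round 3: R5 [shipped ∧ pick_ticket → oversize_item]; R9 [shipped ∧ packed → route_local]. New: oversize_item, route_local.
Round 4: R2 [route_local ∧ packed → notify_customer]. New: notify_customer.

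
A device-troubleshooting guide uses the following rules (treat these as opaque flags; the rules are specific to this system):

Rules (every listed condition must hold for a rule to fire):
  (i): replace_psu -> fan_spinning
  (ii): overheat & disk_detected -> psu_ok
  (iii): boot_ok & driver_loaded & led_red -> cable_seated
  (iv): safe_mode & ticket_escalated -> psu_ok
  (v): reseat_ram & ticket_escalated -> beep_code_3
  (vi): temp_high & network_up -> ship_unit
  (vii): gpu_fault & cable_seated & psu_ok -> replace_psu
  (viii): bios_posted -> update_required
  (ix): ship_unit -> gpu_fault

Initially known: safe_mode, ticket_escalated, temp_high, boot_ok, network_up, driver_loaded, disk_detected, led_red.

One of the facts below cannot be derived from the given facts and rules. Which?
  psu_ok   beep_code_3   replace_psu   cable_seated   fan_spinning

[1] (iii) [boot_ok & driver_loaded & led_red -> cable_seated]; (iv) [safe_mode & ticket_escalated -> psu_ok]; (vi) [temp_high & network_up -> ship_unit]. ⇒ new: cable_seated, psu_ok, ship_unit.
[2] (ix) [ship_unit -> gpu_fault]. ⇒ new: gpu_fault.
[3] (vii) [gpu_fault & cable_seated & psu_ok -> replace_psu]. ⇒ new: replace_psu.
[4] (i) [replace_psu -> fan_spinning]. ⇒ new: fan_spinning.
Derived: psu_ok (round 1), cable_seated (round 1), fan_spinning (round 4), replace_psu (round 3). beep_code_3 never appears in any round.

beep_code_3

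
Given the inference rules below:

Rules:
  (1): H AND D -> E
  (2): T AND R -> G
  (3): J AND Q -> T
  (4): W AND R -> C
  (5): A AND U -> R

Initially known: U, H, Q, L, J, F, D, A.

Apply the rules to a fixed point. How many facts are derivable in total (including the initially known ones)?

[1] (1) [H AND D -> E]; (3) [J AND Q -> T]; (5) [A AND U -> R]. ⇒ new: E, T, R.
[2] (2) [T AND R -> G]. ⇒ new: G.
Closure: {A, D, E, F, G, H, J, L, Q, R, T, U} — 12 facts.

12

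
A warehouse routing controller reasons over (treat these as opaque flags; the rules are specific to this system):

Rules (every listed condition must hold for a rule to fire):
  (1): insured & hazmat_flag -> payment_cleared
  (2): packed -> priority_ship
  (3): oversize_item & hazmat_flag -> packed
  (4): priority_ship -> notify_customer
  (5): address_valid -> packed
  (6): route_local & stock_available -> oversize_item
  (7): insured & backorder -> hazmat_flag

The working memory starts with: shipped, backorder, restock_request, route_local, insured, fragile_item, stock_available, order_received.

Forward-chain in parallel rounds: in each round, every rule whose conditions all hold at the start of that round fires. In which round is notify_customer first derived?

4

Round 1 — (6), (7), derive oversize_item, hazmat_flag.
Round 2 — (1), (3), derive payment_cleared, packed.
Round 3 — (2), derive priority_ship.
Round 4 — (4), derive notify_customer.
notify_customer first appears in round 4.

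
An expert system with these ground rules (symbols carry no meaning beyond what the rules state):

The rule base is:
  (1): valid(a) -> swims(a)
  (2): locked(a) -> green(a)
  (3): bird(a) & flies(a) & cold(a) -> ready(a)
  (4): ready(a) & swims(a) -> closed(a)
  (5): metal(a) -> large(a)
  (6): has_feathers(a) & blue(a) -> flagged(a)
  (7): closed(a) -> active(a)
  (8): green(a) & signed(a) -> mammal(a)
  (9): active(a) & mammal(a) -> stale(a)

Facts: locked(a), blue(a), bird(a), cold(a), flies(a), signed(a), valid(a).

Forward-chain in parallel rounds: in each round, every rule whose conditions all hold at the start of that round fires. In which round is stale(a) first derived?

Round 1 — (1), (2), (3), derive swims(a), green(a), ready(a).
Round 2 — (4), (8), derive closed(a), mammal(a).
Round 3 — (7), derive active(a).
Round 4 — (9), derive stale(a).
stale(a) first appears in round 4.

4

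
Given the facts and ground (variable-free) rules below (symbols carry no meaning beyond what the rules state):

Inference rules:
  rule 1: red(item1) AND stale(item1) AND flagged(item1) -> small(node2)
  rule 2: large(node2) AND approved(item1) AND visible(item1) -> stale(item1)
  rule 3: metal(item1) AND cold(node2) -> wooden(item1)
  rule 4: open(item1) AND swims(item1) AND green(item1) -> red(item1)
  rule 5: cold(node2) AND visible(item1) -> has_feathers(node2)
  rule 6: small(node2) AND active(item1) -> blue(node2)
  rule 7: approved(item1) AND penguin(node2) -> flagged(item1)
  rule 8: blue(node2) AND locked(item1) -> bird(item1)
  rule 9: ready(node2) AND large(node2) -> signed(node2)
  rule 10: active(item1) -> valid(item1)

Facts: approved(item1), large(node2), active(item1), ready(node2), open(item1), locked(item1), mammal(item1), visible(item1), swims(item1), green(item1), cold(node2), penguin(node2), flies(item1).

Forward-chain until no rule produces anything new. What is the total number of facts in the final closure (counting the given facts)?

22

Round 1: rule 2 [large(node2) AND approved(item1) AND visible(item1) -> stale(item1)]; rule 4 [open(item1) AND swims(item1) AND green(item1) -> red(item1)]; rule 5 [cold(node2) AND visible(item1) -> has_feathers(node2)]; rule 7 [approved(item1) AND penguin(node2) -> flagged(item1)]; rule 9 [ready(node2) AND large(node2) -> signed(node2)]; rule 10 [active(item1) -> valid(item1)]. New: stale(item1), red(item1), has_feathers(node2), flagged(item1), signed(node2), valid(item1).
Round 2: rule 1 [red(item1) AND stale(item1) AND flagged(item1) -> small(node2)]. New: small(node2).
Round 3: rule 6 [small(node2) AND active(item1) -> blue(node2)]. New: blue(node2).
Round 4: rule 8 [blue(node2) AND locked(item1) -> bird(item1)]. New: bird(item1).
Closure: {active(item1), approved(item1), bird(item1), blue(node2), cold(node2), flagged(item1), flies(item1), green(item1), has_feathers(node2), large(node2), locked(item1), mammal(item1), open(item1), penguin(node2), ready(node2), red(item1), signed(node2), small(node2), stale(item1), swims(item1), valid(item1), visible(item1)} — 22 facts.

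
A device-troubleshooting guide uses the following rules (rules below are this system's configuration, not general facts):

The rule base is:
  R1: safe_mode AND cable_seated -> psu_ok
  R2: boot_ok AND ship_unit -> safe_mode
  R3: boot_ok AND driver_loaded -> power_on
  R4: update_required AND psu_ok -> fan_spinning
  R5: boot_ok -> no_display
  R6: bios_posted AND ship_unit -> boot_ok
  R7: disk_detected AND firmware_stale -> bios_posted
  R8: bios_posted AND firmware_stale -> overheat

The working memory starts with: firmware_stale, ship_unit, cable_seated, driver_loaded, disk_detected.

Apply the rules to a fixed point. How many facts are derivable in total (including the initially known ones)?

Round 1: R7 [disk_detected AND firmware_stale -> bios_posted]. New: bios_posted.
Round 2: R6 [bios_posted AND ship_unit -> boot_ok]; R8 [bios_posted AND firmware_stale -> overheat]. New: boot_ok, overheat.
Round 3: R2 [boot_ok AND ship_unit -> safe_mode]; R3 [boot_ok AND driver_loaded -> power_on]; R5 [boot_ok -> no_display]. New: safe_mode, power_on, no_display.
Round 4: R1 [safe_mode AND cable_seated -> psu_ok]. New: psu_ok.
Closure: {bios_posted, boot_ok, cable_seated, disk_detected, driver_loaded, firmware_stale, no_display, overheat, power_on, psu_ok, safe_mode, ship_unit} — 12 facts.

12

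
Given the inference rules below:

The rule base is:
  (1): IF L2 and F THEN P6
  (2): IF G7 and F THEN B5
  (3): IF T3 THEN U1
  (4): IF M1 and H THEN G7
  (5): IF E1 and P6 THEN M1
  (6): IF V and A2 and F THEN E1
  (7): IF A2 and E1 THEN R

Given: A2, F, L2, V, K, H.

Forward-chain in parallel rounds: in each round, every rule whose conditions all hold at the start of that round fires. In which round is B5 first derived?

4

[1] (1) [IF L2 and F THEN P6]; (6) [IF V and A2 and F THEN E1]. ⇒ new: P6, E1.
[2] (5) [IF E1 and P6 THEN M1]; (7) [IF A2 and E1 THEN R]. ⇒ new: M1, R.
[3] (4) [IF M1 and H THEN G7]. ⇒ new: G7.
[4] (2) [IF G7 and F THEN B5]. ⇒ new: B5.
B5 first appears in round 4.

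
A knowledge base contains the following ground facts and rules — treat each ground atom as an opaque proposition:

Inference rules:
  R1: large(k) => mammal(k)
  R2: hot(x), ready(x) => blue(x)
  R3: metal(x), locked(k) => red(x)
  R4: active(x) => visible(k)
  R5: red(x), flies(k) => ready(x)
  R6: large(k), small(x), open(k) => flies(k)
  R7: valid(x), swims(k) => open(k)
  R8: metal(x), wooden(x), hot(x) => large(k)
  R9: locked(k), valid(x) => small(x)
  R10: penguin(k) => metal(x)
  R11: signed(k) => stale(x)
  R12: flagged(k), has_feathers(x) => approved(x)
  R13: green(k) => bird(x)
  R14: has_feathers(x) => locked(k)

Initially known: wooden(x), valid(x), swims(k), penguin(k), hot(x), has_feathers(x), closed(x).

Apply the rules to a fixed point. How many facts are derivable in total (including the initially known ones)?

Round 1: R7 [valid(x), swims(k) => open(k)]; R10 [penguin(k) => metal(x)]; R14 [has_feathers(x) => locked(k)]. New: open(k), metal(x), locked(k).
Round 2: R3 [metal(x), locked(k) => red(x)]; R8 [metal(x), wooden(x), hot(x) => large(k)]; R9 [locked(k), valid(x) => small(x)]. New: red(x), large(k), small(x).
Round 3: R1 [large(k) => mammal(k)]; R6 [large(k), small(x), open(k) => flies(k)]. New: mammal(k), flies(k).
Round 4: R5 [red(x), flies(k) => ready(x)]. New: ready(x).
Round 5: R2 [hot(x), ready(x) => blue(x)]. New: blue(x).
Closure: {blue(x), closed(x), flies(k), has_feathers(x), hot(x), large(k), locked(k), mammal(k), metal(x), open(k), penguin(k), ready(x), red(x), small(x), swims(k), valid(x), wooden(x)} — 17 facts.

17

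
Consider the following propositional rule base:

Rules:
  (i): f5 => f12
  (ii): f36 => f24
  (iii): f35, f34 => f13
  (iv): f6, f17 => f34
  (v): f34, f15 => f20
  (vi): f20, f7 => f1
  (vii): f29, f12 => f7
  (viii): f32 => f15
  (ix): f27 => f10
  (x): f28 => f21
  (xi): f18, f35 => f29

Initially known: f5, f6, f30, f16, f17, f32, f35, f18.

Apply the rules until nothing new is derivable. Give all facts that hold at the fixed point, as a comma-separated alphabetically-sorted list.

f1, f12, f13, f15, f16, f17, f18, f20, f29, f30, f32, f34, f35, f5, f6, f7

Round 1 fires (i), (iv), (viii), (xi), giving f12, f34, f15, f29.
Round 2 fires (iii), (v), (vii), giving f13, f20, f7.
Round 3 fires (vi), giving f1.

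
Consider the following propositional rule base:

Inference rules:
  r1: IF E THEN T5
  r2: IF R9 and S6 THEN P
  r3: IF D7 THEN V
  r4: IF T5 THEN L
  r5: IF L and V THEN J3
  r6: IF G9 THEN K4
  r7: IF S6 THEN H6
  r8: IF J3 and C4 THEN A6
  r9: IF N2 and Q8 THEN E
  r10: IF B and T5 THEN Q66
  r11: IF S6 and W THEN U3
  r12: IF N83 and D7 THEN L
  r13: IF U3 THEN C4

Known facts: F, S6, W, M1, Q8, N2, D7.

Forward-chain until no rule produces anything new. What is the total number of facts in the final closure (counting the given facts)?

16

[1] r3 [IF D7 THEN V]; r7 [IF S6 THEN H6]; r9 [IF N2 and Q8 THEN E]; r11 [IF S6 and W THEN U3]. ⇒ new: V, H6, E, U3.
[2] r1 [IF E THEN T5]; r13 [IF U3 THEN C4]. ⇒ new: T5, C4.
[3] r4 [IF T5 THEN L]. ⇒ new: L.
[4] r5 [IF L and V THEN J3]. ⇒ new: J3.
[5] r8 [IF J3 and C4 THEN A6]. ⇒ new: A6.
Closure: {A6, C4, D7, E, F, H6, J3, L, M1, N2, Q8, S6, T5, U3, V, W} — 16 facts.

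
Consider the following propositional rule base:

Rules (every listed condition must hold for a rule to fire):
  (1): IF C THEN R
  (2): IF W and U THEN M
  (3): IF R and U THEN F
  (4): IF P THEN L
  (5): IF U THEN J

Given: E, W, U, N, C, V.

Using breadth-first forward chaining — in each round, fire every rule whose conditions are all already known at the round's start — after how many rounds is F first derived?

2

Round 1 — (1), (2), (5), derive R, M, J.
Round 2 — (3), derive F.
F first appears in round 2.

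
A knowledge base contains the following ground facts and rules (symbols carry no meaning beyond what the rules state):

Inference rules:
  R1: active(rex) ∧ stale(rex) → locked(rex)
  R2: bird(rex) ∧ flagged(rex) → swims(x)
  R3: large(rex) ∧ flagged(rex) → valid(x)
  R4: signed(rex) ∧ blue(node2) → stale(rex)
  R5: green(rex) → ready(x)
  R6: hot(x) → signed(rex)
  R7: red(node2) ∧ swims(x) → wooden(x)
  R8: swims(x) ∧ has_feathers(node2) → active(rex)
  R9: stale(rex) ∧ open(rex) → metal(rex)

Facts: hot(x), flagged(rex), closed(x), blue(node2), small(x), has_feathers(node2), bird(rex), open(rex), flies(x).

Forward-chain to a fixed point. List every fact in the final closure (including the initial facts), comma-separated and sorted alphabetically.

Round 1 — R2, R6, derive swims(x), signed(rex).
Round 2 — R4, R8, derive stale(rex), active(rex).
Round 3 — R1, R9, derive locked(rex), metal(rex).

active(rex), bird(rex), blue(node2), closed(x), flagged(rex), flies(x), has_feathers(node2), hot(x), locked(rex), metal(rex), open(rex), signed(rex), small(x), stale(rex), swims(x)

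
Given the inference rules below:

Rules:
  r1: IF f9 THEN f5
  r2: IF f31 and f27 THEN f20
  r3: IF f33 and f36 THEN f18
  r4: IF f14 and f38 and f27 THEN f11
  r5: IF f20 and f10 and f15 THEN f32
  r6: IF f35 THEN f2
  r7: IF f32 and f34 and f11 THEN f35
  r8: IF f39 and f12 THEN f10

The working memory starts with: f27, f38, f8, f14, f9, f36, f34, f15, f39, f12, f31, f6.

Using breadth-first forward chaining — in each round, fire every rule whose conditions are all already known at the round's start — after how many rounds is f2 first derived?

4

Round 1: r1 [IF f9 THEN f5]; r2 [IF f31 and f27 THEN f20]; r4 [IF f14 and f38 and f27 THEN f11]; r8 [IF f39 and f12 THEN f10]. New: f5, f20, f11, f10.
Round 2: r5 [IF f20 and f10 and f15 THEN f32]. New: f32.
Round 3: r7 [IF f32 and f34 and f11 THEN f35]. New: f35.
Round 4: r6 [IF f35 THEN f2]. New: f2.
f2 first appears in round 4.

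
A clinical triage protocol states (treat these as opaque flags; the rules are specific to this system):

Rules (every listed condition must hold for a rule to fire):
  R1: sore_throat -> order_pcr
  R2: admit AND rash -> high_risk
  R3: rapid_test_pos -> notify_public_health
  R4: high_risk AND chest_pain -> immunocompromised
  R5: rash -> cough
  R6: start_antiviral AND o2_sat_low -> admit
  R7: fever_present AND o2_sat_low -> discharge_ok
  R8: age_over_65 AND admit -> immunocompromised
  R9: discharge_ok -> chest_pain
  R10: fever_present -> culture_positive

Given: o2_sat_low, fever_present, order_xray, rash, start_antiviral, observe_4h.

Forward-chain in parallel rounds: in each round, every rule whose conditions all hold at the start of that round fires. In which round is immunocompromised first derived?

3

Round 1: R5 [rash -> cough]; R6 [start_antiviral AND o2_sat_low -> admit]; R7 [fever_present AND o2_sat_low -> discharge_ok]; R10 [fever_present -> culture_positive]. New: cough, admit, discharge_ok, culture_positive.
Round 2: R2 [admit AND rash -> high_risk]; R9 [discharge_ok -> chest_pain]. New: high_risk, chest_pain.
Round 3: R4 [high_risk AND chest_pain -> immunocompromised]. New: immunocompromised.
immunocompromised first appears in round 3.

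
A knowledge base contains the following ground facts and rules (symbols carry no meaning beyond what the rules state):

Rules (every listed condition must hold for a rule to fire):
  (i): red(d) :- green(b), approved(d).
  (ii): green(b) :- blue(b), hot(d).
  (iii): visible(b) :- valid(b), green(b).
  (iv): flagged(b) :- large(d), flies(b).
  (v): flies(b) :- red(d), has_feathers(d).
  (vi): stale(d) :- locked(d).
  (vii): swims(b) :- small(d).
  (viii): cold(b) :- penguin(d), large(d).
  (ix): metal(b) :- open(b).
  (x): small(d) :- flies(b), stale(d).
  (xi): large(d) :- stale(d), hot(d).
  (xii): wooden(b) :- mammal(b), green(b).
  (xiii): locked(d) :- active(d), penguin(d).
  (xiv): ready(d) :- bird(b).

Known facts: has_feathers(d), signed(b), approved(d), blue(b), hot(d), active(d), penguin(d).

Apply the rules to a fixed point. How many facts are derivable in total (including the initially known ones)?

17

Round 1 fires (ii), (xiii), giving green(b), locked(d).
Round 2 fires (i), (vi), giving red(d), stale(d).
Round 3 fires (v), (xi), giving flies(b), large(d).
Round 4 fires (iv), (viii), (x), giving flagged(b), cold(b), small(d).
Round 5 fires (vii), giving swims(b).
Closure: {active(d), approved(d), blue(b), cold(b), flagged(b), flies(b), green(b), has_feathers(d), hot(d), large(d), locked(d), penguin(d), red(d), signed(b), small(d), stale(d), swims(b)} — 17 facts.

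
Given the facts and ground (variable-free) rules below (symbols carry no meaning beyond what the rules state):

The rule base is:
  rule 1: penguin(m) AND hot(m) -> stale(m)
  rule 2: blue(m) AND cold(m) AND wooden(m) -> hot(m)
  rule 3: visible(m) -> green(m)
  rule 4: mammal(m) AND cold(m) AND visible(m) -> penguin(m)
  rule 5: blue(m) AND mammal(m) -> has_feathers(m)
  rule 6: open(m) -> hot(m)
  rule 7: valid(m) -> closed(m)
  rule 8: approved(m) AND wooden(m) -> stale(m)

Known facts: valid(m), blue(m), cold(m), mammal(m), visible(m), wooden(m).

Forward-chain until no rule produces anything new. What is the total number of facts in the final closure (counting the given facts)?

Round 1 fires rule 2, rule 3, rule 4, rule 5, rule 7, giving hot(m), green(m), penguin(m), has_feathers(m), closed(m).
Round 2 fires rule 1, giving stale(m).
Closure: {blue(m), closed(m), cold(m), green(m), has_feathers(m), hot(m), mammal(m), penguin(m), stale(m), valid(m), visible(m), wooden(m)} — 12 facts.

12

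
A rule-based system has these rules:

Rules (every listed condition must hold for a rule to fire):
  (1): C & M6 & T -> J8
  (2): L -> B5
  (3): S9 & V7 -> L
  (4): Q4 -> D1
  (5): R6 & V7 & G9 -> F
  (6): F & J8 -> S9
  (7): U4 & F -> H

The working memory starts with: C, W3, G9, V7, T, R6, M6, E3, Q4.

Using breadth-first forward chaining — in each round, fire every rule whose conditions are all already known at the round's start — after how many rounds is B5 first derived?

Round 1: (1) [C & M6 & T -> J8]; (4) [Q4 -> D1]; (5) [R6 & V7 & G9 -> F]. New: J8, D1, F.
Round 2: (6) [F & J8 -> S9]. New: S9.
Round 3: (3) [S9 & V7 -> L]. New: L.
Round 4: (2) [L -> B5]. New: B5.
B5 first appears in round 4.

4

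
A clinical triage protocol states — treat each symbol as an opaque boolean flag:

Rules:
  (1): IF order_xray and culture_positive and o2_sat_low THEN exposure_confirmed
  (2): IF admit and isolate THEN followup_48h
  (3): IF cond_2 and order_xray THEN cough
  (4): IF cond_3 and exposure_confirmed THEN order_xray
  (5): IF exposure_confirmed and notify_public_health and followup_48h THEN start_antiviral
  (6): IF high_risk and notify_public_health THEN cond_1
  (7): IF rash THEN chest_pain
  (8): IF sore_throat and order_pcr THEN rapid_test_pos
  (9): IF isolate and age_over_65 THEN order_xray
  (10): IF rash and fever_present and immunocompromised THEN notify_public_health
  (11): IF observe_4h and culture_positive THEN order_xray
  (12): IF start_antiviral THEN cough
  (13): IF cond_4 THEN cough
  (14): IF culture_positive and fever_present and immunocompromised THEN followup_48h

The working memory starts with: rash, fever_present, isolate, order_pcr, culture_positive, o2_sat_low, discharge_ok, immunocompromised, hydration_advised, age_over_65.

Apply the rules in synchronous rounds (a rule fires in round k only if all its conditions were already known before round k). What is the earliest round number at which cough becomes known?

Round 1 — (7), (9), (10), (14), derive chest_pain, order_xray, notify_public_health, followup_48h.
Round 2 — (1), derive exposure_confirmed.
Round 3 — (5), derive start_antiviral.
Round 4 — (12), derive cough.
cough first appears in round 4.

4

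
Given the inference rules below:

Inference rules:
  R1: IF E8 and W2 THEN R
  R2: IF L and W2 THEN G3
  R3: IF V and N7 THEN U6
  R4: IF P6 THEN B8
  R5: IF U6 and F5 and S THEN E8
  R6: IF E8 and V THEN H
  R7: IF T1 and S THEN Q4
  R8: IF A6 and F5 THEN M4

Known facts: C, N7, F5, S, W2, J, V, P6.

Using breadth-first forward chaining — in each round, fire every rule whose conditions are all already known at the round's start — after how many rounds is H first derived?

3

[1] R3 [IF V and N7 THEN U6]; R4 [IF P6 THEN B8]. ⇒ new: U6, B8.
[2] R5 [IF U6 and F5 and S THEN E8]. ⇒ new: E8.
[3] R1 [IF E8 and W2 THEN R]; R6 [IF E8 and V THEN H]. ⇒ new: R, H.
H first appears in round 3.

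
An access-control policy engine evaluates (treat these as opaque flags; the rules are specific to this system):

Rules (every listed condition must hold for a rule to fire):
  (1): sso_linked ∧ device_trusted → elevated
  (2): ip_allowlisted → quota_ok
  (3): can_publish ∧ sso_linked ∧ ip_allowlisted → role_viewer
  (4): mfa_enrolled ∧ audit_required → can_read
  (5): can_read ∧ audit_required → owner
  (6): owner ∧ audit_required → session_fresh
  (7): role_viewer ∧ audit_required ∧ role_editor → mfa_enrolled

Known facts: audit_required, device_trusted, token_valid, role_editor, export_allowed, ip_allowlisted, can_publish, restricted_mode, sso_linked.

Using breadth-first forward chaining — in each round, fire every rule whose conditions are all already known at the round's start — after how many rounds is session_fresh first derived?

[1] (1) [sso_linked ∧ device_trusted → elevated]; (2) [ip_allowlisted → quota_ok]; (3) [can_publish ∧ sso_linked ∧ ip_allowlisted → role_viewer]. ⇒ new: elevated, quota_ok, role_viewer.
[2] (7) [role_viewer ∧ audit_required ∧ role_editor → mfa_enrolled]. ⇒ new: mfa_enrolled.
[3] (4) [mfa_enrolled ∧ audit_required → can_read]. ⇒ new: can_read.
[4] (5) [can_read ∧ audit_required → owner]. ⇒ new: owner.
[5] (6) [owner ∧ audit_required → session_fresh]. ⇒ new: session_fresh.
session_fresh first appears in round 5.

5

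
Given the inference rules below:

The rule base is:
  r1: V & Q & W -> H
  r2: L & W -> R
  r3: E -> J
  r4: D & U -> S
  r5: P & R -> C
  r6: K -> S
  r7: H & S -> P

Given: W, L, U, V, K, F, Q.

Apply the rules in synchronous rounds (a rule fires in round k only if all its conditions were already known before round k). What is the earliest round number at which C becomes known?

Round 1: r1 [V & Q & W -> H]; r2 [L & W -> R]; r6 [K -> S]. Adds H, R, S.
Round 2: r7 [H & S -> P]. Adds P.
Round 3: r5 [P & R -> C]. Adds C.
C first appears in round 3.

3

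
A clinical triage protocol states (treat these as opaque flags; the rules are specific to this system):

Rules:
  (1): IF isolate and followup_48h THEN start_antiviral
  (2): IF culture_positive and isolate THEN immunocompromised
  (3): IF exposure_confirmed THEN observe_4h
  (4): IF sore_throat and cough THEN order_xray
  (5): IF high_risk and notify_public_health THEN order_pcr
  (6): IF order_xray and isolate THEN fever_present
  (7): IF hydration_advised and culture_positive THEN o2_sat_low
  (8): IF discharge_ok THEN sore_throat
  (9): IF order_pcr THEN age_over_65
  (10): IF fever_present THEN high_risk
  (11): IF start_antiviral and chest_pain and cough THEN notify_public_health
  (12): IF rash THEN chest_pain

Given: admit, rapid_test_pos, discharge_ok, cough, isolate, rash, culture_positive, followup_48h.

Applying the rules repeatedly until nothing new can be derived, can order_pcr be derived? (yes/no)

[1] (1) [IF isolate and followup_48h THEN start_antiviral]; (2) [IF culture_positive and isolate THEN immunocompromised]; (8) [IF discharge_ok THEN sore_throat]; (12) [IF rash THEN chest_pain]. ⇒ new: start_antiviral, immunocompromised, sore_throat, chest_pain.
[2] (4) [IF sore_throat and cough THEN order_xray]; (11) [IF start_antiviral and chest_pain and cough THEN notify_public_health]. ⇒ new: order_xray, notify_public_health.
[3] (6) [IF order_xray and isolate THEN fever_present]. ⇒ new: fever_present.
[4] (10) [IF fever_present THEN high_risk]. ⇒ new: high_risk.
[5] (5) [IF high_risk and notify_public_health THEN order_pcr]. ⇒ new: order_pcr.
[6] (9) [IF order_pcr THEN age_over_65]. ⇒ new: age_over_65.
order_pcr appears in round 5, so it is derivable.

yes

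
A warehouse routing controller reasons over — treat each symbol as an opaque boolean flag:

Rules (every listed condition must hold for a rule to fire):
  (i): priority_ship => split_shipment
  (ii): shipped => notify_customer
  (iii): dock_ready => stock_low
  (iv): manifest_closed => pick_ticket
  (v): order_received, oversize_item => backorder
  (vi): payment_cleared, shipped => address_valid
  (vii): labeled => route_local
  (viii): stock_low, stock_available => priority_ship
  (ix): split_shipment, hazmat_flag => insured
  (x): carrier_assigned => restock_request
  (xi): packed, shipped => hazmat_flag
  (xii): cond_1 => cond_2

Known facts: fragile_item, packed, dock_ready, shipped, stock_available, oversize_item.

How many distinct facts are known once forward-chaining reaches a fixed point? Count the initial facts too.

Round 1: (ii) [shipped => notify_customer]; (iii) [dock_ready => stock_low]; (xi) [packed, shipped => hazmat_flag]. New: notify_customer, stock_low, hazmat_flag.
Round 2: (viii) [stock_low, stock_available => priority_ship]. New: priority_ship.
Round 3: (i) [priority_ship => split_shipment]. New: split_shipment.
Round 4: (ix) [split_shipment, hazmat_flag => insured]. New: insured.
Closure: {dock_ready, fragile_item, hazmat_flag, insured, notify_customer, oversize_item, packed, priority_ship, shipped, split_shipment, stock_available, stock_low} — 12 facts.

12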